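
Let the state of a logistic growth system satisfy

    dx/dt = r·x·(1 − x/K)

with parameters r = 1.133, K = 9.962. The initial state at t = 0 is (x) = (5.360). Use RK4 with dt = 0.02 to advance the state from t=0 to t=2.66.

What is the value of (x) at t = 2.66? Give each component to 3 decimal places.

(x) = (9.559)

t=0.000: state=(5.360)
step 1 (dt=0.02): k1=(2.805), k2=(2.803), k3=(2.803), k4=(2.800); state += dt/6·(k1+2k2+2k3+k4)
t=0.020: state=(5.416)
t=0.040: state=(5.472)
t=0.060: state=(5.528)
continuing one RK4 step at a time; state shown every 5 steps (Δt=0.1):
t=0.100: state=(5.639)
t=0.200: state=(5.914)
t=0.300: state=(6.183)
t=0.400: state=(6.445)
t=0.500: state=(6.698)
t=0.600: state=(6.942)
t=0.700: state=(7.175)
t=0.800: state=(7.397)
t=0.900: state=(7.606)
t=1.000: state=(7.804)
t=1.100: state=(7.989)
t=1.200: state=(8.163)
t=1.300: state=(8.324)
t=1.400: state=(8.473)
t=1.500: state=(8.611)
t=1.600: state=(8.738)
t=1.700: state=(8.854)
t=1.800: state=(8.961)
t=1.900: state=(9.058)
t=2.000: state=(9.147)
t=2.100: state=(9.228)
t=2.200: state=(9.302)
t=2.300: state=(9.368)
t=2.400: state=(9.428)
t=2.500: state=(9.483)
t=2.600: state=(9.532)
t=2.660: state=(9.559)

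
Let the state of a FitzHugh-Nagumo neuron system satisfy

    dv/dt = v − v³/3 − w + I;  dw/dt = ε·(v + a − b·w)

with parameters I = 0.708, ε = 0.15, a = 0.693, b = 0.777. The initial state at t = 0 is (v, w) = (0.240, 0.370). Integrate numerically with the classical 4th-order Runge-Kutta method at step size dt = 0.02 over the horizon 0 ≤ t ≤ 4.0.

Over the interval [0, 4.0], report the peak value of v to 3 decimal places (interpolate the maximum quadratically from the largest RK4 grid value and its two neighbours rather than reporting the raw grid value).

t=0.000: state=(0.240, 0.370)
step 1 (dt=0.02): k1=(0.573, 0.097), k2=(0.578, 0.098), k3=(0.578, 0.098), k4=(0.582, 0.098); state += dt/6·(k1+2k2+2k3+k4)
t=0.020: state=(0.252, 0.372)
t=0.040: state=(0.263, 0.374)
t=0.060: state=(0.275, 0.376)
continuing one RK4 step at a time; state shown every 10 steps (Δt=0.2):
t=0.200: state=(0.364, 0.391)
t=0.400: state=(0.506, 0.415)
t=0.600: state=(0.665, 0.444)
t=0.800: state=(0.836, 0.476)
t=1.000: state=(1.011, 0.513)
t=1.200: state=(1.176, 0.554)
t=1.400: state=(1.322, 0.599)
t=1.600: state=(1.439, 0.647)
t=1.800: state=(1.525, 0.697)
t=2.000: state=(1.582, 0.747)
t=2.200: state=(1.616, 0.798)
t=2.400: state=(1.632, 0.848)
t=2.600: state=(1.635, 0.898)
t=2.800: state=(1.628, 0.946)
t=3.000: state=(1.616, 0.993)
t=3.200: state=(1.599, 1.038)
t=3.400: state=(1.579, 1.082)
t=3.600: state=(1.556, 1.124)
t=3.800: state=(1.532, 1.165)
t=4.000: state=(1.507, 1.203)
largest grid value and its neighbours: v(2.540)=1.63480, v(2.560)=1.63481, v(2.580)=1.63473
parabola through these three points peaks at t≈2.553 with v≈1.63482

max v = 1.635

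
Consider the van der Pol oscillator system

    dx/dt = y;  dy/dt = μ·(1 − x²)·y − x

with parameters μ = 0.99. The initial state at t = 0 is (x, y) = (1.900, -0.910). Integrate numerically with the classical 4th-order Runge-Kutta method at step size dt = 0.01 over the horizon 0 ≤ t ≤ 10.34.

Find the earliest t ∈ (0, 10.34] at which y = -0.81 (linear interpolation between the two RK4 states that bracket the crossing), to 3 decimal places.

t = 2.410

t=0.000: state=(1.900, -0.910)
step 1 (dt=0.01): k1=(-0.910, 0.451), k2=(-0.908, 0.435), k3=(-0.908, 0.435), k4=(-0.906, 0.418); state += dt/6·(k1+2k2+2k3+k4)
t=0.010: state=(1.891, -0.906)
t=0.020: state=(1.882, -0.902)
t=0.030: state=(1.873, -0.898)
continuing one RK4 step at a time; state shown every 50 steps (Δt=0.5):
t=0.500: state=(1.454, -0.942)
t=1.000: state=(0.905, -1.313)
t=1.500: state=(0.059, -2.164)
t=2.000: state=(-1.218, -2.553)
t=2.410: state=(-1.930, -0.811)
next step: t=2.420: state=(-1.938, -0.770) — y has crossed -0.81
linear interpolation between t=2.410 (-0.81099) and t=2.420 (-0.77021) → t≈2.410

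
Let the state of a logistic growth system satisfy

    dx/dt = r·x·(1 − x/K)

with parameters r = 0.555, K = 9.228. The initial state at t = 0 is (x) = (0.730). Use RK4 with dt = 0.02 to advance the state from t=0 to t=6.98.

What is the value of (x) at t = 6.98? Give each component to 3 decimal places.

t=0.000: state=(0.730)
step 1 (dt=0.02): k1=(0.373), k2=(0.375), k3=(0.375), k4=(0.377); state += dt/6·(k1+2k2+2k3+k4)
t=0.020: state=(0.737)
t=0.040: state=(0.745)
t=0.060: state=(0.753)
continuing one RK4 step at a time; state shown every 25 steps (Δt=0.5):
t=0.500: state=(0.940)
t=1.000: state=(1.201)
t=1.500: state=(1.522)
t=2.000: state=(1.908)
t=2.500: state=(2.362)
t=3.000: state=(2.882)
t=3.500: state=(3.458)
t=4.000: state=(4.075)
t=4.500: state=(4.713)
t=5.000: state=(5.347)
t=5.500: state=(5.954)
t=6.000: state=(6.514)
t=6.500: state=(7.014)
t=6.980: state=(7.431)

(x) = (7.431)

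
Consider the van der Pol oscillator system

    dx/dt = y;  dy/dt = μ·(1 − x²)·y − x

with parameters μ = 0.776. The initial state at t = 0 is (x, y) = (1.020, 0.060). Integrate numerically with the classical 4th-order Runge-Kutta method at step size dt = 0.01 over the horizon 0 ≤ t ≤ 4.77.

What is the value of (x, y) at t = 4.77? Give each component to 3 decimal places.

(x, y) = (0.238, 2.193)

t=0.000: state=(1.020, 0.060)
step 1 (dt=0.01): k1=(0.060, -1.022), k2=(0.055, -1.022), k3=(0.055, -1.022), k4=(0.050, -1.022); state += dt/6·(k1+2k2+2k3+k4)
t=0.010: state=(1.021, 0.050)
t=0.020: state=(1.021, 0.040)
t=0.030: state=(1.021, 0.029)
continuing one RK4 step at a time; state shown every 20 steps (Δt=0.2):
t=0.200: state=(1.012, -0.144)
t=0.400: state=(0.963, -0.343)
t=0.600: state=(0.875, -0.538)
t=0.800: state=(0.748, -0.734)
t=1.000: state=(0.580, -0.940)
t=1.200: state=(0.371, -1.161)
t=1.400: state=(0.115, -1.396)
t=1.600: state=(-0.187, -1.622)
t=1.800: state=(-0.529, -1.780)
t=2.000: state=(-0.888, -1.774)
t=2.200: state=(-1.223, -1.530)
t=2.400: state=(-1.486, -1.085)
t=2.600: state=(-1.653, -0.580)
t=2.800: state=(-1.723, -0.140)
t=3.000: state=(-1.716, 0.194)
t=3.200: state=(-1.652, 0.440)
t=3.400: state=(-1.544, 0.630)
t=3.600: state=(-1.401, 0.795)
t=3.800: state=(-1.226, 0.960)
t=4.000: state=(-1.016, 1.142)
t=4.200: state=(-0.767, 1.360)
t=4.400: state=(-0.469, 1.625)
t=4.600: state=(-0.113, 1.934)
t=4.770: state=(0.238, 2.193)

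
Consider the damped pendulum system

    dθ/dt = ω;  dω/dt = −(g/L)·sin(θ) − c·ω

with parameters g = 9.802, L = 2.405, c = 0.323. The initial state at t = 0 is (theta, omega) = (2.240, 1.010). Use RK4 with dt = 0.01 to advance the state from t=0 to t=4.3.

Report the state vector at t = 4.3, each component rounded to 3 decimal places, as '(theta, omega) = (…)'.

t=0.000: state=(2.240, 1.010)
step 1 (dt=0.01): k1=(1.010, -3.523), k2=(0.992, -3.504), k3=(0.992, -3.505), k4=(0.975, -3.486); state += dt/6·(k1+2k2+2k3+k4)
t=0.010: state=(2.250, 0.975)
t=0.020: state=(2.260, 0.940)
t=0.030: state=(2.269, 0.906)
continuing one RK4 step at a time; state shown every 20 steps (Δt=0.2):
t=0.200: state=(2.376, 0.369)
t=0.400: state=(2.393, -0.191)
t=0.600: state=(2.300, -0.737)
t=0.800: state=(2.095, -1.325)
t=1.000: state=(1.766, -1.975)
t=1.200: state=(1.304, -2.634)
t=1.400: state=(0.723, -3.132)
t=1.600: state=(0.078, -3.237)
t=1.800: state=(-0.538, -2.850)
t=2.000: state=(-1.038, -2.109)
t=2.200: state=(-1.374, -1.239)
t=2.400: state=(-1.535, -0.377)
t=2.600: state=(-1.528, 0.436)
t=2.800: state=(-1.364, 1.192)
t=3.000: state=(-1.057, 1.856)
t=3.200: state=(-0.634, 2.329)
t=3.400: state=(-0.147, 2.481)
t=3.600: state=(0.332, 2.248)
t=3.800: state=(0.731, 1.703)
t=4.000: state=(1.002, 0.990)
t=4.200: state=(1.124, 0.233)
t=4.300: state=(1.129, -0.137)

(theta, omega) = (1.129, -0.137)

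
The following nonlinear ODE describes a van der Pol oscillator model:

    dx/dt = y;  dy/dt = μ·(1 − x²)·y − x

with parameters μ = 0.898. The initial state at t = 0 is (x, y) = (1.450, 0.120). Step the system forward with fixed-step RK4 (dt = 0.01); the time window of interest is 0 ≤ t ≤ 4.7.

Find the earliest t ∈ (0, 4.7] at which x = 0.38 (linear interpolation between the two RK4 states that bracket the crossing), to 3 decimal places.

t = 1.476

t=0.000: state=(1.450, 0.120)
step 1 (dt=0.01): k1=(0.120, -1.569), k2=(0.112, -1.562), k3=(0.112, -1.562), k4=(0.104, -1.555); state += dt/6·(k1+2k2+2k3+k4)
t=0.010: state=(1.451, 0.104)
t=0.020: state=(1.452, 0.089)
t=0.030: state=(1.453, 0.074)
continuing one RK4 step at a time; state shown every 20 steps (Δt=0.2):
t=0.200: state=(1.445, -0.165)
t=0.400: state=(1.388, -0.398)
t=0.600: state=(1.288, -0.595)
t=0.800: state=(1.150, -0.779)
t=1.000: state=(0.976, -0.972)
t=1.200: state=(0.760, -1.193)
t=1.400: state=(0.495, -1.462)
t=1.470: state=(0.389, -1.570)
next step: t=1.480: state=(0.373, -1.586) — x has crossed 0.38
linear interpolation between t=1.470 (0.38912) and t=1.480 (0.37334) → t≈1.476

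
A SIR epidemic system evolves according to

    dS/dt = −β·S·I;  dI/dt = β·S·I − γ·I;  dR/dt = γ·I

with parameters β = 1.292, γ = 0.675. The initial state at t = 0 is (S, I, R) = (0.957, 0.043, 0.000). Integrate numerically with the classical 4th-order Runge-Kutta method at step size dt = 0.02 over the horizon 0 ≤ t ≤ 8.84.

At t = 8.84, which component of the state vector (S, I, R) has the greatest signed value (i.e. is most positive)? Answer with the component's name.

largest component: R

t=0.000: state=(0.957, 0.043, 0.000)
step 1 (dt=0.02): k1=(-0.053, 0.024, 0.029), k2=(-0.053, 0.024, 0.029), k3=(-0.053, 0.024, 0.029), k4=(-0.054, 0.024, 0.029); state += dt/6·(k1+2k2+2k3+k4)
t=0.020: state=(0.956, 0.043, 0.001)
t=0.040: state=(0.955, 0.044, 0.001)
t=0.060: state=(0.954, 0.044, 0.002)
continuing one RK4 step at a time; state shown every 25 steps (Δt=0.5):
t=0.500: state=(0.927, 0.056, 0.017)
t=1.000: state=(0.889, 0.072, 0.038)
t=1.500: state=(0.844, 0.090, 0.066)
t=2.000: state=(0.791, 0.109, 0.100)
t=2.500: state=(0.733, 0.128, 0.140)
t=3.000: state=(0.671, 0.144, 0.186)
t=3.500: state=(0.609, 0.155, 0.236)
t=4.000: state=(0.550, 0.161, 0.289)
t=4.500: state=(0.496, 0.161, 0.344)
t=5.000: state=(0.447, 0.155, 0.397)
t=5.500: state=(0.406, 0.146, 0.448)
t=6.000: state=(0.371, 0.134, 0.495)
t=6.500: state=(0.342, 0.120, 0.538)
t=7.000: state=(0.317, 0.106, 0.576)
t=7.500: state=(0.298, 0.092, 0.610)
t=8.000: state=(0.282, 0.079, 0.639)
t=8.500: state=(0.269, 0.068, 0.664)
t=8.840: state=(0.261, 0.060, 0.678)
compare at T: S=0.261, I=0.060, R=0.678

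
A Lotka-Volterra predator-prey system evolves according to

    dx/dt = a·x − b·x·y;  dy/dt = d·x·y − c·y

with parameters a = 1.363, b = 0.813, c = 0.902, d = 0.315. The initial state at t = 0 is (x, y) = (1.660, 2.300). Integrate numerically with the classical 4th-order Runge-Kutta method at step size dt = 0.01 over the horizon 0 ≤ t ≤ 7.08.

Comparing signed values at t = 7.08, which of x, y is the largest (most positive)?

largest component: x

t=0.000: state=(1.660, 2.300)
step 1 (dt=0.01): k1=(-0.841, -0.872), k2=(-0.833, -0.873), k3=(-0.833, -0.873), k4=(-0.826, -0.875); state += dt/6·(k1+2k2+2k3+k4)
t=0.010: state=(1.652, 2.291)
t=0.020: state=(1.643, 2.283)
t=0.030: state=(1.635, 2.274)
continuing one RK4 step at a time; state shown every 25 steps (Δt=0.25):
t=0.250: state=(1.496, 2.077)
t=0.500: state=(1.410, 1.858)
t=0.750: state=(1.388, 1.655)
t=1.000: state=(1.420, 1.475)
t=1.250: state=(1.504, 1.320)
t=1.500: state=(1.639, 1.192)
t=1.750: state=(1.828, 1.090)
t=2.000: state=(2.076, 1.014)
t=2.250: state=(2.388, 0.965)
t=2.500: state=(2.767, 0.943)
t=2.750: state=(3.211, 0.952)
t=3.000: state=(3.706, 0.997)
t=3.250: state=(4.220, 1.087)
t=3.500: state=(4.691, 1.233)
t=3.750: state=(5.030, 1.445)
t=4.000: state=(5.130, 1.724)
t=4.250: state=(4.918, 2.048)
t=4.500: state=(4.413, 2.364)
t=4.750: state=(3.738, 2.603)
t=5.000: state=(3.055, 2.713)
t=5.250: state=(2.475, 2.690)
t=5.500: state=(2.038, 2.562)
t=5.750: state=(1.734, 2.370)
t=6.000: state=(1.540, 2.151)
t=6.250: state=(1.431, 1.929)
t=6.500: state=(1.389, 1.719)
t=6.750: state=(1.404, 1.531)
t=7.000: state=(1.471, 1.368)
t=7.080: state=(1.503, 1.321)
compare at T: x=1.503, y=1.321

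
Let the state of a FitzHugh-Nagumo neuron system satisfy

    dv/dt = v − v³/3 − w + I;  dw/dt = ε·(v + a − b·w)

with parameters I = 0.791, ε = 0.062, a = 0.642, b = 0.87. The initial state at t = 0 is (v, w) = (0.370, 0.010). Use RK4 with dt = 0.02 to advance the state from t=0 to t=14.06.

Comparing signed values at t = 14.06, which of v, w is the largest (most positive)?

largest component: w

t=0.000: state=(0.370, 0.010)
step 1 (dt=0.02): k1=(1.134, 0.062), k2=(1.143, 0.063), k3=(1.143, 0.063), k4=(1.152, 0.064); state += dt/6·(k1+2k2+2k3+k4)
t=0.020: state=(0.393, 0.011)
t=0.040: state=(0.416, 0.013)
t=0.060: state=(0.440, 0.014)
continuing one RK4 step at a time; state shown every 25 steps (Δt=0.5):
t=0.500: state=(1.028, 0.050)
t=1.000: state=(1.628, 0.110)
t=1.500: state=(1.890, 0.181)
t=2.000: state=(1.946, 0.255)
t=2.500: state=(1.941, 0.328)
t=3.000: state=(1.920, 0.398)
t=3.500: state=(1.896, 0.465)
t=4.000: state=(1.871, 0.530)
t=4.500: state=(1.845, 0.592)
t=5.000: state=(1.820, 0.652)
t=5.500: state=(1.795, 0.710)
t=6.000: state=(1.769, 0.765)
t=6.500: state=(1.744, 0.818)
t=7.000: state=(1.718, 0.869)
t=7.500: state=(1.693, 0.917)
t=8.000: state=(1.667, 0.964)
t=8.500: state=(1.642, 1.009)
t=9.000: state=(1.616, 1.051)
t=9.500: state=(1.591, 1.092)
t=10.000: state=(1.565, 1.131)
t=10.500: state=(1.539, 1.168)
t=11.000: state=(1.512, 1.203)
t=11.500: state=(1.486, 1.236)
t=12.000: state=(1.459, 1.268)
t=12.500: state=(1.432, 1.298)
t=13.000: state=(1.405, 1.327)
t=13.500: state=(1.377, 1.354)
t=14.000: state=(1.349, 1.379)
t=14.060: state=(1.345, 1.382)
compare at T: v=1.345, w=1.382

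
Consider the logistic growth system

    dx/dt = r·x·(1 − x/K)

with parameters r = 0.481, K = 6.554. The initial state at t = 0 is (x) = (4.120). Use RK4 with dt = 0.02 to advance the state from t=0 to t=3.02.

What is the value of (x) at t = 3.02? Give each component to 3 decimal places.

t=0.000: state=(4.120)
step 1 (dt=0.02): k1=(0.736), k2=(0.735), k3=(0.735), k4=(0.734); state += dt/6·(k1+2k2+2k3+k4)
t=0.020: state=(4.135)
t=0.040: state=(4.149)
t=0.060: state=(4.164)
continuing one RK4 step at a time; state shown every 5 steps (Δt=0.1):
t=0.100: state=(4.193)
t=0.200: state=(4.265)
t=0.300: state=(4.336)
t=0.400: state=(4.406)
t=0.500: state=(4.475)
t=0.600: state=(4.543)
t=0.700: state=(4.609)
t=0.800: state=(4.675)
t=0.900: state=(4.738)
t=1.000: state=(4.801)
t=1.100: state=(4.862)
t=1.200: state=(4.922)
t=1.300: state=(4.980)
t=1.400: state=(5.037)
t=1.500: state=(5.092)
t=1.600: state=(5.146)
t=1.700: state=(5.198)
t=1.800: state=(5.249)
t=1.900: state=(5.299)
t=2.000: state=(5.347)
t=2.100: state=(5.394)
t=2.200: state=(5.439)
t=2.300: state=(5.483)
t=2.400: state=(5.525)
t=2.500: state=(5.566)
t=2.600: state=(5.606)
t=2.700: state=(5.644)
t=2.800: state=(5.681)
t=2.900: state=(5.717)
t=3.000: state=(5.751)
t=3.020: state=(5.758)

(x) = (5.758)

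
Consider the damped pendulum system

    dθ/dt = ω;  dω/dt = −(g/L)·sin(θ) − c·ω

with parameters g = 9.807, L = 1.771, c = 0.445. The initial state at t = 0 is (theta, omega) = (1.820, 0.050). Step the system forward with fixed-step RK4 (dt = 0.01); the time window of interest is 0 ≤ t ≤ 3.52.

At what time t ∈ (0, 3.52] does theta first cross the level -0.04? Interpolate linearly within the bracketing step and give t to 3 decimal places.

t = 0.923

t=0.000: state=(1.820, 0.050)
step 1 (dt=0.01): k1=(0.050, -5.389), k2=(0.023, -5.376), k3=(0.023, -5.377), k4=(-0.004, -5.364); state += dt/6·(k1+2k2+2k3+k4)
t=0.010: state=(1.820, -0.004)
t=0.020: state=(1.820, -0.057)
t=0.030: state=(1.819, -0.111)
continuing one RK4 step at a time; state shown every 20 steps (Δt=0.2):
t=0.200: state=(1.725, -0.988)
t=0.400: state=(1.429, -1.960)
t=0.600: state=(0.951, -2.771)
t=0.800: state=(0.348, -3.168)
t=0.920: state=(-0.031, -3.104)
next step: t=0.930: state=(-0.062, -3.087) — theta has crossed -0.04
linear interpolation between t=0.920 (-0.03073) and t=0.930 (-0.06169) → t≈0.923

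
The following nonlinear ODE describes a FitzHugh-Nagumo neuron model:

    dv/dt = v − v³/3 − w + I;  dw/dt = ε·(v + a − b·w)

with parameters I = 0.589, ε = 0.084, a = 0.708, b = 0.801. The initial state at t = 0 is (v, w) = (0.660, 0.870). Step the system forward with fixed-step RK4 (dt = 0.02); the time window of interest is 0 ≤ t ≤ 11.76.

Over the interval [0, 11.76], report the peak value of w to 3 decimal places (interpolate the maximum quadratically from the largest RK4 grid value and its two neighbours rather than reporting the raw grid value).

t=0.000: state=(0.660, 0.870)
step 1 (dt=0.02): k1=(0.283, 0.056), k2=(0.284, 0.057), k3=(0.284, 0.057), k4=(0.285, 0.057); state += dt/6·(k1+2k2+2k3+k4)
t=0.020: state=(0.666, 0.871)
t=0.040: state=(0.671, 0.872)
t=0.060: state=(0.677, 0.873)
continuing one RK4 step at a time; state shown every 25 steps (Δt=0.5):
t=0.500: state=(0.813, 0.901)
t=1.000: state=(0.975, 0.937)
t=1.500: state=(1.121, 0.979)
t=2.000: state=(1.231, 1.024)
t=2.500: state=(1.296, 1.072)
t=3.000: state=(1.322, 1.120)
t=3.500: state=(1.320, 1.167)
t=4.000: state=(1.300, 1.212)
t=4.500: state=(1.267, 1.254)
t=5.000: state=(1.225, 1.293)
t=5.500: state=(1.175, 1.329)
t=6.000: state=(1.119, 1.362)
t=6.500: state=(1.054, 1.391)
t=7.000: state=(0.980, 1.416)
t=7.500: state=(0.892, 1.437)
t=8.000: state=(0.784, 1.454)
t=8.500: state=(0.646, 1.464)
t=9.000: state=(0.455, 1.468)
t=9.500: state=(0.172, 1.462)
t=10.000: state=(-0.278, 1.441)
t=10.500: state=(-0.946, 1.398)
t=11.000: state=(-1.597, 1.328)
t=11.500: state=(-1.894, 1.240)
t=11.760: state=(-1.942, 1.192)
largest grid value and its neighbours: w(8.960)=1.46814, w(8.980)=1.46814, w(9.000)=1.46813
parabola through these three points peaks at t≈8.971 with w≈1.46814

max w = 1.468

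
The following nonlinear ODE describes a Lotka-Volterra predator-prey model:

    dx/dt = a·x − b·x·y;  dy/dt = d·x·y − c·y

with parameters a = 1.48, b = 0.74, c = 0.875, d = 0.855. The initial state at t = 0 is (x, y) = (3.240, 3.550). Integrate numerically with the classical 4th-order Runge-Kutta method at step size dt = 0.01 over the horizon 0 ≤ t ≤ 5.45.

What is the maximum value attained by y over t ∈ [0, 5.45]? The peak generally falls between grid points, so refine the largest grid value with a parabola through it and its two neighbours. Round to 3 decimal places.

max y = 5.693

t=0.000: state=(3.240, 3.550)
step 1 (dt=0.01): k1=(-3.716, 6.728), k2=(-3.775, 6.735), k3=(-3.775, 6.734), k4=(-3.833, 6.739); state += dt/6·(k1+2k2+2k3+k4)
t=0.010: state=(3.202, 3.617)
t=0.020: state=(3.163, 3.685)
t=0.030: state=(3.123, 3.752)
continuing one RK4 step at a time; state shown every 20 steps (Δt=0.2):
t=0.200: state=(2.338, 4.817)
t=0.400: state=(1.445, 5.570)
t=0.600: state=(0.840, 5.660)
t=0.800: state=(0.500, 5.312)
t=1.000: state=(0.318, 4.774)
t=1.200: state=(0.220, 4.193)
t=1.400: state=(0.166, 3.636)
t=1.600: state=(0.135, 3.132)
t=1.800: state=(0.118, 2.686)
t=2.000: state=(0.110, 2.299)
t=2.200: state=(0.108, 1.966)
t=2.400: state=(0.111, 1.682)
t=2.600: state=(0.119, 1.440)
t=2.800: state=(0.131, 1.234)
t=3.000: state=(0.148, 1.061)
t=3.200: state=(0.172, 0.915)
t=3.400: state=(0.204, 0.794)
t=3.600: state=(0.246, 0.692)
t=3.800: state=(0.301, 0.609)
t=4.000: state=(0.371, 0.541)
t=4.200: state=(0.463, 0.488)
t=4.400: state=(0.581, 0.447)
t=4.600: state=(0.732, 0.420)
t=4.800: state=(0.926, 0.406)
t=5.000: state=(1.173, 0.407)
t=5.200: state=(1.483, 0.429)
t=5.400: state=(1.865, 0.479)
t=5.450: state=(1.972, 0.497)
largest grid value and its neighbours: y(0.520)=5.69255, y(0.530)=5.69291, y(0.540)=5.69191
parabola through these three points peaks at t≈0.528 with y≈5.69294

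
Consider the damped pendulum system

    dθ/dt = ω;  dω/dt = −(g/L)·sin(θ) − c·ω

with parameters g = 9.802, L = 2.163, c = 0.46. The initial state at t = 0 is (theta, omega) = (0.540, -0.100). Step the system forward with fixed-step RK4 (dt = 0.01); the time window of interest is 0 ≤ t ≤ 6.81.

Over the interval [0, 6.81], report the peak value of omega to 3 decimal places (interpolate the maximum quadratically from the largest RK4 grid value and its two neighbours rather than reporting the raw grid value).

t=0.000: state=(0.540, -0.100)
step 1 (dt=0.01): k1=(-0.100, -2.284), k2=(-0.111, -2.277), k3=(-0.111, -2.276), k4=(-0.123, -2.269); state += dt/6·(k1+2k2+2k3+k4)
t=0.010: state=(0.539, -0.123)
t=0.020: state=(0.538, -0.145)
t=0.030: state=(0.536, -0.168)
continuing one RK4 step at a time; state shown every 25 steps (Δt=0.25):
t=0.250: state=(0.449, -0.606)
t=0.500: state=(0.254, -0.912)
t=0.750: state=(0.015, -0.955)
t=1.000: state=(-0.202, -0.744)
t=1.250: state=(-0.343, -0.366)
t=1.500: state=(-0.381, 0.062)
t=1.750: state=(-0.317, 0.429)
t=2.000: state=(-0.179, 0.648)
t=2.250: state=(-0.009, 0.677)
t=2.500: state=(0.144, 0.526)
t=2.750: state=(0.244, 0.256)
t=3.000: state=(0.269, -0.050)
t=3.250: state=(0.222, -0.311)
t=3.500: state=(0.123, -0.463)
t=3.750: state=(0.002, -0.479)
t=4.000: state=(-0.106, -0.368)
t=4.250: state=(-0.175, -0.174)
t=4.500: state=(-0.191, 0.045)
t=4.750: state=(-0.155, 0.228)
t=5.000: state=(-0.083, 0.332)
t=5.250: state=(0.002, 0.338)
t=5.500: state=(0.078, 0.256)
t=5.750: state=(0.125, 0.116)
t=6.000: state=(0.135, -0.039)
t=6.250: state=(0.108, -0.167)
t=6.500: state=(0.056, -0.238)
t=6.750: state=(-0.005, -0.239)
t=6.810: state=(-0.019, -0.229)
largest grid value and its neighbours: omega(2.150)=0.68875, omega(2.160)=0.68895, omega(2.170)=0.68883
parabola through these three points peaks at t≈2.161 with omega≈0.68895

max omega = 0.689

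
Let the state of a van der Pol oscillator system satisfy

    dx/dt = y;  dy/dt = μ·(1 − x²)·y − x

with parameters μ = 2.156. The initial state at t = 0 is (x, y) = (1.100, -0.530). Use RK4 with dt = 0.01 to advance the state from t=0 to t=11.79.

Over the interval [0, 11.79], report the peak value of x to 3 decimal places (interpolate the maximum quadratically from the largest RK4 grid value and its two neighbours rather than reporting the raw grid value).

t=0.000: state=(1.100, -0.530)
step 1 (dt=0.01): k1=(-0.530, -0.860), k2=(-0.534, -0.862), k3=(-0.534, -0.862), k4=(-0.539, -0.864); state += dt/6·(k1+2k2+2k3+k4)
t=0.010: state=(1.095, -0.539)
t=0.020: state=(1.089, -0.547)
t=0.030: state=(1.084, -0.556)
continuing one RK4 step at a time; state shown every 50 steps (Δt=0.5):
t=0.500: state=(0.704, -1.142)
t=1.000: state=(-0.265, -3.117)
t=1.500: state=(-1.850, -1.427)
t=2.000: state=(-1.969, 0.236)
t=2.500: state=(-1.818, 0.342)
t=3.000: state=(-1.631, 0.409)
t=3.500: state=(-1.401, 0.523)
t=4.000: state=(-1.086, 0.774)
t=4.500: state=(-0.545, 1.559)
t=5.000: state=(0.799, 3.965)
t=5.500: state=(2.001, 0.374)
t=6.000: state=(1.947, -0.287)
t=6.500: state=(1.785, -0.354)
t=7.000: state=(1.591, -0.426)
t=7.500: state=(1.350, -0.556)
t=8.000: state=(1.009, -0.857)
t=8.500: state=(0.383, -1.878)
t=9.000: state=(-1.177, -3.881)
t=9.500: state=(-2.020, -0.058)
t=10.000: state=(-1.919, 0.305)
t=10.500: state=(-1.751, 0.365)
t=11.000: state=(-1.550, 0.444)
t=11.500: state=(-1.295, 0.593)
t=11.790: state=(-1.102, 0.758)
largest grid value and its neighbours: x(5.610)=2.02074, x(5.620)=2.02087, x(5.630)=2.02079
parabola through these three points peaks at t≈5.621 with x≈2.02087

max x = 2.021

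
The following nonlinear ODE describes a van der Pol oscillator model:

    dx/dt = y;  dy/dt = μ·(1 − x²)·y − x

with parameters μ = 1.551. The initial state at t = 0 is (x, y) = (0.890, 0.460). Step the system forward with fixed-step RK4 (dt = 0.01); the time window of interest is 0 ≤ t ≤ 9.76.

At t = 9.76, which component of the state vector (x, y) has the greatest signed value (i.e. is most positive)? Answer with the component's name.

largest component: y

t=0.000: state=(0.890, 0.460)
step 1 (dt=0.01): k1=(0.460, -0.742), k2=(0.456, -0.748), k3=(0.456, -0.748), k4=(0.453, -0.754); state += dt/6·(k1+2k2+2k3+k4)
t=0.010: state=(0.895, 0.453)
t=0.020: state=(0.899, 0.445)
t=0.030: state=(0.903, 0.437)
continuing one RK4 step at a time; state shown every 50 steps (Δt=0.5):
t=0.500: state=(1.009, -0.007)
t=1.000: state=(0.880, -0.510)
t=1.500: state=(0.470, -1.199)
t=2.000: state=(-0.442, -2.552)
t=2.500: state=(-1.678, -1.518)
t=3.000: state=(-1.902, 0.180)
t=3.500: state=(-1.725, 0.463)
t=4.000: state=(-1.456, 0.620)
t=4.500: state=(-1.085, 0.901)
t=5.000: state=(-0.482, 1.640)
t=5.500: state=(0.736, 3.238)
t=6.000: state=(1.931, 0.852)
t=6.500: state=(1.968, -0.304)
t=7.000: state=(1.767, -0.468)
t=7.500: state=(1.503, -0.599)
t=8.000: state=(1.150, -0.846)
t=8.500: state=(0.596, -1.477)
t=9.000: state=(-0.506, -3.067)
t=9.500: state=(-1.854, -1.301)
t=9.760: state=(-2.013, -0.114)
compare at T: x=-2.013, y=-0.114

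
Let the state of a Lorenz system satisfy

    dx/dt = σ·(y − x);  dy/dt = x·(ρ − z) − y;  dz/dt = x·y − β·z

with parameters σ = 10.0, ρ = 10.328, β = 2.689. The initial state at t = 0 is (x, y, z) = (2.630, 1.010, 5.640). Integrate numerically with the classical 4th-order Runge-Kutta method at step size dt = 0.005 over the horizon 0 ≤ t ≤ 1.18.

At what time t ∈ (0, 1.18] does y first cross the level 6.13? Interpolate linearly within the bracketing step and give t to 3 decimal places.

t=0.000: state=(2.630, 1.010, 5.640)
step 1 (dt=0.005): k1=(-16.200, 11.319, -12.510), k2=(-15.512, 11.182, -12.393), k3=(-15.533, 11.190, -12.393), k4=(-14.864, 11.058, -12.279); state += dt/6·(k1+2k2+2k3+k4)
t=0.005: state=(2.552, 1.066, 5.578)
t=0.010: state=(2.481, 1.121, 5.517)
t=0.015: state=(2.416, 1.174, 5.457)
continuing one RK4 step at a time; state shown every 10 steps (Δt=0.05):
t=0.050: state=(2.105, 1.524, 5.068)
t=0.100: state=(1.976, 1.991, 4.597)
t=0.150: state=(2.084, 2.476, 4.229)
t=0.200: state=(2.353, 3.027, 3.982)
t=0.250: state=(2.752, 3.675, 3.881)
t=0.300: state=(3.274, 4.437, 3.965)
t=0.350: state=(3.914, 5.308, 4.288)
t=0.390: state=(4.505, 6.059, 4.760)
next step: t=0.395: state=(4.583, 6.154, 4.834) — y has crossed 6.13
linear interpolation between t=0.390 (6.05866) and t=0.395 (6.15379) → t≈0.394

t = 0.394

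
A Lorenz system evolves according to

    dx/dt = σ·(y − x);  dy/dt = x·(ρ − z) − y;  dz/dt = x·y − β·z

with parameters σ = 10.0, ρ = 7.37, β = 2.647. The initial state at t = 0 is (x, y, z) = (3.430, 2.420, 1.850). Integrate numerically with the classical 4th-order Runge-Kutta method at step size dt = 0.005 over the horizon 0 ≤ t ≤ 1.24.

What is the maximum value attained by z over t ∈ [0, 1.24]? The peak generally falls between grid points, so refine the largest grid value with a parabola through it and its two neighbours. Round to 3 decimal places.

t=0.000: state=(3.430, 2.420, 1.850)
step 1 (dt=0.005): k1=(-10.100, 16.514, 3.404), k2=(-9.435, 16.304, 3.461), k3=(-9.457, 16.313, 3.463), k4=(-8.812, 16.112, 3.519); state += dt/6·(k1+2k2+2k3+k4)
t=0.005: state=(3.383, 2.502, 1.867)
t=0.010: state=(3.342, 2.581, 1.885)
t=0.015: state=(3.307, 2.659, 1.904)
continuing one RK4 step at a time; state shown every 10 steps (Δt=0.05):
t=0.050: state=(3.196, 3.168, 2.051)
t=0.100: state=(3.328, 3.833, 2.330)
t=0.150: state=(3.663, 4.470, 2.721)
t=0.200: state=(4.112, 5.083, 3.256)
t=0.250: state=(4.615, 5.637, 3.952)
t=0.300: state=(5.115, 6.073, 4.803)
t=0.350: state=(5.552, 6.319, 5.765)
t=0.400: state=(5.862, 6.318, 6.750)
t=0.450: state=(5.994, 6.055, 7.641)
t=0.500: state=(5.921, 5.575, 8.323)
t=0.550: state=(5.658, 4.969, 8.724)
t=0.600: state=(5.253, 4.346, 8.832)
t=0.650: state=(4.774, 3.789, 8.690)
t=0.700: state=(4.288, 3.345, 8.366)
t=0.750: state=(3.845, 3.026, 7.932)
t=0.800: state=(3.476, 2.821, 7.447)
t=0.850: state=(3.192, 2.711, 6.953)
t=0.900: state=(2.993, 2.677, 6.479)
t=0.950: state=(2.873, 2.706, 6.044)
t=1.000: state=(2.823, 2.785, 5.660)
t=1.050: state=(2.833, 2.908, 5.334)
t=1.100: state=(2.895, 3.069, 5.073)
t=1.150: state=(3.004, 3.264, 4.881)
t=1.200: state=(3.153, 3.488, 4.763)
t=1.240: state=(3.298, 3.684, 4.724)
largest grid value and its neighbours: z(0.590)=8.83283, z(0.595)=8.83394, z(0.600)=8.83246
parabola through these three points peaks at t≈0.595 with z≈8.83395

max z = 8.834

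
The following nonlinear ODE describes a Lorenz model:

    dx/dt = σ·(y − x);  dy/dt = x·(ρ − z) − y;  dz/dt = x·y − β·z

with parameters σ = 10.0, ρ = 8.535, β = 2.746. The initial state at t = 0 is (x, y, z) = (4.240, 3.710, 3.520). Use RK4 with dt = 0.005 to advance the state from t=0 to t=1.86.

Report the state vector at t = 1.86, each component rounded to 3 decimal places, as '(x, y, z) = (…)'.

t=0.000: state=(4.240, 3.710, 3.520)
step 1 (dt=0.005): k1=(-5.300, 17.554, 6.064), k2=(-4.729, 17.379, 6.159), k3=(-4.747, 17.386, 6.162), k4=(-4.193, 17.218, 6.258); state += dt/6·(k1+2k2+2k3+k4)
t=0.005: state=(4.216, 3.797, 3.551)
t=0.010: state=(4.198, 3.882, 3.583)
t=0.015: state=(4.185, 3.966, 3.615)
continuing one RK4 step at a time; state shown every 20 steps (Δt=0.1):
t=0.100: state=(4.485, 5.232, 4.370)
t=0.200: state=(5.395, 6.348, 5.862)
t=0.300: state=(6.170, 6.667, 7.827)
t=0.400: state=(6.258, 5.921, 9.441)
t=0.500: state=(5.580, 4.649, 9.919)
t=0.600: state=(4.594, 3.641, 9.352)
t=0.700: state=(3.791, 3.165, 8.324)
t=0.800: state=(3.359, 3.113, 7.286)
t=0.900: state=(3.277, 3.346, 6.461)
t=1.000: state=(3.472, 3.782, 5.956)
t=1.100: state=(3.874, 4.355, 5.834)
t=1.200: state=(4.402, 4.957, 6.129)
t=1.300: state=(4.934, 5.414, 6.797)
t=1.400: state=(5.303, 5.537, 7.646)
t=1.500: state=(5.369, 5.266, 8.355)
t=1.600: state=(5.123, 4.759, 8.655)
t=1.700: state=(4.706, 4.269, 8.508)
t=1.800: state=(4.305, 3.962, 8.071)
t=1.860: state=(4.128, 3.883, 7.757)

(x, y, z) = (4.128, 3.883, 7.757)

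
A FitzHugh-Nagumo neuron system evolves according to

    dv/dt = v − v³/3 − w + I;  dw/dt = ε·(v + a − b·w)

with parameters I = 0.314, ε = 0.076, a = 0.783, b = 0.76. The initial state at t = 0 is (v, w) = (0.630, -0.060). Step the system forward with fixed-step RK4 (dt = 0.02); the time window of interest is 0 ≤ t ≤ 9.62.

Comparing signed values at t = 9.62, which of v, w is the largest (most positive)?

largest component: w

t=0.000: state=(0.630, -0.060)
step 1 (dt=0.02): k1=(0.921, 0.111), k2=(0.925, 0.111), k3=(0.925, 0.111), k4=(0.929, 0.112); state += dt/6·(k1+2k2+2k3+k4)
t=0.020: state=(0.649, -0.058)
t=0.040: state=(0.667, -0.056)
t=0.060: state=(0.686, -0.053)
continuing one RK4 step at a time; state shown every 25 steps (Δt=0.5):
t=0.500: state=(1.118, 0.004)
t=1.000: state=(1.517, 0.083)
t=1.500: state=(1.704, 0.171)
t=2.000: state=(1.750, 0.260)
t=2.500: state=(1.739, 0.348)
t=3.000: state=(1.708, 0.432)
t=3.500: state=(1.670, 0.512)
t=4.000: state=(1.628, 0.589)
t=4.500: state=(1.585, 0.661)
t=5.000: state=(1.539, 0.730)
t=5.500: state=(1.492, 0.796)
t=6.000: state=(1.442, 0.857)
t=6.500: state=(1.390, 0.915)
t=7.000: state=(1.335, 0.970)
t=7.500: state=(1.276, 1.020)
t=8.000: state=(1.212, 1.067)
t=8.500: state=(1.141, 1.110)
t=9.000: state=(1.061, 1.149)
t=9.500: state=(0.967, 1.184)
t=9.620: state=(0.942, 1.191)
compare at T: v=0.942, w=1.191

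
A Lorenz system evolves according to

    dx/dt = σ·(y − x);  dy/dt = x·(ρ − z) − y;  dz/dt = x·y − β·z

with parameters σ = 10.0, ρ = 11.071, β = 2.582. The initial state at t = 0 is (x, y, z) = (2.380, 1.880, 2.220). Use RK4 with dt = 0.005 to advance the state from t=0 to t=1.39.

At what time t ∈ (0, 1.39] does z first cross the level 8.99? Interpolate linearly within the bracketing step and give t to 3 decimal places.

t=0.000: state=(2.380, 1.880, 2.220)
step 1 (dt=0.005): k1=(-5.000, 19.185, -1.258), k2=(-4.395, 19.034, -1.159), k3=(-4.414, 19.047, -1.158), k4=(-3.827, 18.908, -1.060); state += dt/6·(k1+2k2+2k3+k4)
t=0.005: state=(2.358, 1.975, 2.214)
t=0.010: state=(2.342, 2.069, 2.209)
t=0.015: state=(2.331, 2.162, 2.206)
continuing one RK4 step at a time; state shown every 10 steps (Δt=0.05):
t=0.050: state=(2.381, 2.801, 2.210)
t=0.100: state=(2.746, 3.756, 2.335)
t=0.150: state=(3.371, 4.846, 2.669)
t=0.200: state=(4.214, 6.101, 3.322)
t=0.250: state=(5.245, 7.464, 4.431)
t=0.300: state=(6.400, 8.750, 6.126)
t=0.350: state=(7.530, 9.618, 8.418)
t=0.360: state=(7.733, 9.704, 8.932)
next step: t=0.365: state=(7.830, 9.733, 9.193) — z has crossed 8.99
linear interpolation between t=0.360 (8.93198) and t=0.365 (9.19315) → t≈0.361

t = 0.361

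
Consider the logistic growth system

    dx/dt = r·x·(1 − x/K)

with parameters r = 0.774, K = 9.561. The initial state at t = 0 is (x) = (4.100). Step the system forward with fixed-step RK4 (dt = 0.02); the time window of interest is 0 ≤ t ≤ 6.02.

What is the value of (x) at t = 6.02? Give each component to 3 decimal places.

t=0.000: state=(4.100)
step 1 (dt=0.02): k1=(1.813), k2=(1.815), k3=(1.815), k4=(1.816); state += dt/6·(k1+2k2+2k3+k4)
t=0.020: state=(4.136)
t=0.040: state=(4.173)
t=0.060: state=(4.209)
continuing one RK4 step at a time; state shown every 10 steps (Δt=0.2):
t=0.200: state=(4.466)
t=0.400: state=(4.835)
t=0.600: state=(5.204)
t=0.800: state=(5.568)
t=1.000: state=(5.923)
t=1.200: state=(6.265)
t=1.400: state=(6.591)
t=1.600: state=(6.898)
t=1.800: state=(7.185)
t=2.000: state=(7.450)
t=2.200: state=(7.694)
t=2.400: state=(7.916)
t=2.600: state=(8.116)
t=2.800: state=(8.296)
t=3.000: state=(8.456)
t=3.200: state=(8.599)
t=3.400: state=(8.725)
t=3.600: state=(8.836)
t=3.800: state=(8.933)
t=4.000: state=(9.018)
t=4.200: state=(9.092)
t=4.400: state=(9.156)
t=4.600: state=(9.212)
t=4.800: state=(9.261)
t=5.000: state=(9.303)
t=5.200: state=(9.339)
t=5.400: state=(9.370)
t=5.600: state=(9.397)
t=5.800: state=(9.420)
t=6.000: state=(9.440)
t=6.020: state=(9.442)

(x) = (9.442)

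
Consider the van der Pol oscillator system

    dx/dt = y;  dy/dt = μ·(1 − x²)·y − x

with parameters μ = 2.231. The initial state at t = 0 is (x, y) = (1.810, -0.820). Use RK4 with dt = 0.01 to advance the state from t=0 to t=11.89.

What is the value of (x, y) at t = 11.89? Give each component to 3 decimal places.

t=0.000: state=(1.810, -0.820)
step 1 (dt=0.01): k1=(-0.820, 2.354), k2=(-0.808, 2.272), k3=(-0.809, 2.274), k4=(-0.797, 2.195); state += dt/6·(k1+2k2+2k3+k4)
t=0.010: state=(1.802, -0.797)
t=0.020: state=(1.794, -0.776)
t=0.030: state=(1.786, -0.756)
continuing one RK4 step at a time; state shown every 50 steps (Δt=0.5):
t=0.500: state=(1.522, -0.502)
t=1.000: state=(1.247, -0.631)
t=1.500: state=(0.844, -1.066)
t=2.000: state=(-0.020, -2.787)
t=2.500: state=(-1.761, -2.156)
t=3.000: state=(-2.003, 0.200)
t=3.500: state=(-1.863, 0.319)
t=4.000: state=(-1.691, 0.375)
t=4.500: state=(-1.483, 0.465)
t=5.000: state=(-1.211, 0.645)
t=5.500: state=(-0.789, 1.141)
t=6.000: state=(0.161, 3.089)
t=6.500: state=(1.850, 1.616)
t=7.000: state=(1.991, -0.227)
t=7.500: state=(1.847, -0.324)
t=8.000: state=(1.671, -0.382)
t=8.500: state=(1.459, -0.478)
t=9.000: state=(1.178, -0.674)
t=9.500: state=(0.728, -1.237)
t=10.000: state=(-0.326, -3.422)
t=10.500: state=(-1.919, -1.127)
t=11.000: state=(-1.979, 0.248)
t=11.500: state=(-1.831, 0.329)
t=11.890: state=(-1.694, 0.374)

(x, y) = (-1.694, 0.374)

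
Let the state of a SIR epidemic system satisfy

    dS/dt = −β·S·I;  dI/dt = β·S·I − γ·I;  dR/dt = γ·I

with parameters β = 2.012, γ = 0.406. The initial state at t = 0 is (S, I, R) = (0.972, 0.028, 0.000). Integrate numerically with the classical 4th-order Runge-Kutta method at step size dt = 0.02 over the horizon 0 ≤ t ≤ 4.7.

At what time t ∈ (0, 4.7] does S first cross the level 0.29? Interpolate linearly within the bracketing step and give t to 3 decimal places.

t = 2.766

t=0.000: state=(0.972, 0.028, 0.000)
step 1 (dt=0.02): k1=(-0.055, 0.043, 0.011), k2=(-0.056, 0.044, 0.012), k3=(-0.056, 0.044, 0.012), k4=(-0.056, 0.045, 0.012); state += dt/6·(k1+2k2+2k3+k4)
t=0.020: state=(0.971, 0.029, 0.000)
t=0.040: state=(0.970, 0.030, 0.000)
t=0.060: state=(0.969, 0.031, 0.001)
continuing one RK4 step at a time; state shown every 10 steps (Δt=0.2):
t=0.200: state=(0.959, 0.038, 0.003)
t=0.400: state=(0.942, 0.051, 0.006)
t=0.600: state=(0.920, 0.069, 0.011)
t=0.800: state=(0.891, 0.092, 0.018)
t=1.000: state=(0.854, 0.120, 0.026)
t=1.200: state=(0.808, 0.155, 0.037)
t=1.400: state=(0.753, 0.195, 0.051)
t=1.600: state=(0.690, 0.241, 0.069)
t=1.800: state=(0.620, 0.289, 0.091)
t=2.000: state=(0.547, 0.337, 0.116)
t=2.200: state=(0.473, 0.382, 0.145)
t=2.400: state=(0.403, 0.420, 0.178)
t=2.600: state=(0.338, 0.449, 0.213)
t=2.760: state=(0.292, 0.465, 0.243)
next step: t=2.780: state=(0.286, 0.467, 0.247) — S has crossed 0.29
linear interpolation between t=2.760 (0.29158) and t=2.780 (0.28616) → t≈2.766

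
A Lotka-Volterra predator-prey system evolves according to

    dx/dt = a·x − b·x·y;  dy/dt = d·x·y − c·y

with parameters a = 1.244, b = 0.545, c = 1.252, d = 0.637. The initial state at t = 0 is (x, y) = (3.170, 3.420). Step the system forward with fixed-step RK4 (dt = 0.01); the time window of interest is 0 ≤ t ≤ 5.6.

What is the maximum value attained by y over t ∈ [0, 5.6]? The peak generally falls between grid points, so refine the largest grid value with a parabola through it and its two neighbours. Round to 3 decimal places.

max y = 4.197

t=0.000: state=(3.170, 3.420)
step 1 (dt=0.01): k1=(-1.965, 2.624), k2=(-1.982, 2.613), k3=(-1.981, 2.612), k4=(-1.998, 2.601); state += dt/6·(k1+2k2+2k3+k4)
t=0.010: state=(3.150, 3.446)
t=0.020: state=(3.130, 3.472)
t=0.030: state=(3.110, 3.498)
continuing one RK4 step at a time; state shown every 20 steps (Δt=0.2):
t=0.200: state=(2.727, 3.880)
t=0.400: state=(2.254, 4.147)
t=0.600: state=(1.832, 4.185)
t=0.800: state=(1.500, 4.024)
t=1.000: state=(1.259, 3.731)
t=1.200: state=(1.096, 3.372)
t=1.400: state=(0.993, 2.997)
t=1.600: state=(0.937, 2.638)
t=1.800: state=(0.918, 2.310)
t=2.000: state=(0.930, 2.023)
t=2.200: state=(0.970, 1.777)
t=2.400: state=(1.037, 1.571)
t=2.600: state=(1.132, 1.404)
t=2.800: state=(1.255, 1.272)
t=3.000: state=(1.409, 1.173)
t=3.200: state=(1.596, 1.106)
t=3.400: state=(1.819, 1.069)
t=3.600: state=(2.077, 1.067)
t=3.800: state=(2.368, 1.102)
t=4.000: state=(2.682, 1.183)
t=4.200: state=(3.003, 1.323)
t=4.400: state=(3.297, 1.539)
t=4.600: state=(3.519, 1.851)
t=4.800: state=(3.608, 2.273)
t=5.000: state=(3.513, 2.791)
t=5.200: state=(3.225, 3.344)
t=5.400: state=(2.795, 3.824)
t=5.600: state=(2.320, 4.123)
largest grid value and its neighbours: y(0.520)=4.19677, y(0.530)=4.19718, y(0.540)=4.19703
parabola through these three points peaks at t≈0.532 with y≈4.19719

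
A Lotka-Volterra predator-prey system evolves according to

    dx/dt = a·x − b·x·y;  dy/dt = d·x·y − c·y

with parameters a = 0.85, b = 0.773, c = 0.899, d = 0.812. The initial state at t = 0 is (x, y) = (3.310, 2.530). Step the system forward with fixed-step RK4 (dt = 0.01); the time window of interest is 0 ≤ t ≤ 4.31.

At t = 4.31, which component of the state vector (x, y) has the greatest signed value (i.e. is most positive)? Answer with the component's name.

largest component: y

t=0.000: state=(3.310, 2.530)
step 1 (dt=0.01): k1=(-3.660, 4.525), k2=(-3.697, 4.528), k3=(-3.697, 4.528), k4=(-3.734, 4.529); state += dt/6·(k1+2k2+2k3+k4)
t=0.010: state=(3.273, 2.575)
t=0.020: state=(3.235, 2.621)
t=0.030: state=(3.197, 2.666)
continuing one RK4 step at a time; state shown every 20 steps (Δt=0.2):
t=0.200: state=(2.478, 3.389)
t=0.400: state=(1.657, 3.952)
t=0.600: state=(1.048, 4.099)
t=0.800: state=(0.666, 3.926)
t=1.000: state=(0.441, 3.583)
t=1.200: state=(0.310, 3.178)
t=1.400: state=(0.232, 2.773)
t=1.600: state=(0.185, 2.396)
t=1.800: state=(0.155, 2.057)
t=2.000: state=(0.137, 1.760)
t=2.200: state=(0.126, 1.502)
t=2.400: state=(0.121, 1.280)
t=2.600: state=(0.119, 1.090)
t=2.800: state=(0.121, 0.929)
t=3.000: state=(0.125, 0.792)
t=3.200: state=(0.133, 0.675)
t=3.400: state=(0.143, 0.577)
t=3.600: state=(0.156, 0.494)
t=3.800: state=(0.172, 0.424)
t=4.000: state=(0.192, 0.365)
t=4.200: state=(0.216, 0.315)
t=4.310: state=(0.231, 0.291)
compare at T: x=0.231, y=0.291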